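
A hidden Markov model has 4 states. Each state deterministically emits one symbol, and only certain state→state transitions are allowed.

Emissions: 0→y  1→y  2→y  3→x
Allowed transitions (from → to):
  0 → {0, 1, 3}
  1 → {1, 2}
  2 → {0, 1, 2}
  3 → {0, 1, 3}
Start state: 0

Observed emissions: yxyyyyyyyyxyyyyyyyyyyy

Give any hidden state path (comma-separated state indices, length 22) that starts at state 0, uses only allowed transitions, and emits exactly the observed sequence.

  0: obs=y cand={0,1,2} pick 0 [start]
  1: obs=x cand={3} pick 3 [0->3 ok]
  2: obs=y cand={0,1,2} pick 1 [3->1 ok]
  3: obs=y cand={0,1,2} pick 1 [1->1 ok]
  4: obs=y cand={0,1,2} pick 2 [1->2 ok]
  5: obs=y cand={0,1,2} pick 2 [2->2 ok]
  6: obs=y cand={0,1,2} pick 1 [2->1 ok]
  7: obs=y cand={0,1,2} pick 1 [1->1 ok]
  8: obs=y cand={0,1,2} pick 2 [1->2 ok]
  9: obs=y cand={0,1,2} pick 0 [2->0 ok]
  10: obs=x cand={3} pick 3 [0->3 ok]
  11: obs=y cand={0,1,2} pick 0 [3->0 ok]
  12: obs=y cand={0,1,2} pick 1 [0->1 ok]
  13: obs=y cand={0,1,2} pick 1 [1->1 ok]
  14: obs=y cand={0,1,2} pick 1 [1->1 ok]
  15: obs=y cand={0,1,2} pick 1 [1->1 ok]
  16: obs=y cand={0,1,2} pick 1 [1->1 ok]
  17: obs=y cand={0,1,2} pick 2 [1->2 ok]
  18: obs=y cand={0,1,2} pick 0 [2->0 ok]
  19: obs=y cand={0,1,2} pick 1 [0->1 ok]
  20: obs=y cand={0,1,2} pick 2 [1->2 ok]
  21: obs=y cand={0,1,2} pick 1 [2->1 ok]

0,3,1,1,2,2,1,1,2,0,3,0,1,1,1,1,1,2,0,1,2,1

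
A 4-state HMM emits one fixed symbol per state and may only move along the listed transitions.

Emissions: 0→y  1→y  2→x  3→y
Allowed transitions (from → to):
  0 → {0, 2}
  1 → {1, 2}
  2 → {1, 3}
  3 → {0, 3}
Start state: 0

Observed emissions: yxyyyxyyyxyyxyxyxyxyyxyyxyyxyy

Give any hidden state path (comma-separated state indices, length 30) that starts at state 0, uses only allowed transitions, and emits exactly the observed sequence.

0,2,3,0,0,2,3,0,0,2,1,1,2,1,2,1,2,1,2,1,1,2,1,1,2,1,1,2,1,1

  0: obs=y cand={0,1,3} pick 0 [start]
  1: obs=x cand={2} pick 2 [0->2 ok]
  2: obs=y cand={0,1,3} pick 3 [2->3 ok]
  3: obs=y cand={0,1,3} pick 0 [3->0 ok]
  4: obs=y cand={0,1,3} pick 0 [0->0 ok]
  5: obs=x cand={2} pick 2 [0->2 ok]
  6: obs=y cand={0,1,3} pick 3 [2->3 ok]
  7: obs=y cand={0,1,3} pick 0 [3->0 ok]
  8: obs=y cand={0,1,3} pick 0 [0->0 ok]
  9: obs=x cand={2} pick 2 [0->2 ok]
  10: obs=y cand={0,1,3} pick 1 [2->1 ok]
  11: obs=y cand={0,1,3} pick 1 [1->1 ok]
  12: obs=x cand={2} pick 2 [1->2 ok]
  13: obs=y cand={0,1,3} pick 1 [2->1 ok]
  14: obs=x cand={2} pick 2 [1->2 ok]
  15: obs=y cand={0,1,3} pick 1 [2->1 ok]
  16: obs=x cand={2} pick 2 [1->2 ok]
  17: obs=y cand={0,1,3} pick 1 [2->1 ok]
  18: obs=x cand={2} pick 2 [1->2 ok]
  19: obs=y cand={0,1,3} pick 1 [2->1 ok]
  20: obs=y cand={0,1,3} pick 1 [1->1 ok]
  21: obs=x cand={2} pick 2 [1->2 ok]
  22: obs=y cand={0,1,3} pick 1 [2->1 ok]
  23: obs=y cand={0,1,3} pick 1 [1->1 ok]
  24: obs=x cand={2} pick 2 [1->2 ok]
  25: obs=y cand={0,1,3} pick 1 [2->1 ok]
  26: obs=y cand={0,1,3} pick 1 [1->1 ok]
  27: obs=x cand={2} pick 2 [1->2 ok]
  28: obs=y cand={0,1,3} pick 1 [2->1 ok]
  29: obs=y cand={0,1,3} pick 1 [1->1 ok]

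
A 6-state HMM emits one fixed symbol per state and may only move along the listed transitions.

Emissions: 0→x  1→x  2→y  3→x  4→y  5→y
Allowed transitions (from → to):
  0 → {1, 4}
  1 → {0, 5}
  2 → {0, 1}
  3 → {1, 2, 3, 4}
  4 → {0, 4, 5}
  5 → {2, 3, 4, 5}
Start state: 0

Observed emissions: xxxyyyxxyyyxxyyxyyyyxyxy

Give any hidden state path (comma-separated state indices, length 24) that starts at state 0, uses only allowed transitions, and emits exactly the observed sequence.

  0: obs=x cand={0,1,3} pick 0 [start]
  1: obs=x cand={0,1,3} pick 1 [0->1 ok]
  2: obs=x cand={0,1,3} pick 0 [1->0 ok]
  3: obs=y cand={2,4,5} pick 4 [0->4 ok]
  4: obs=y cand={2,4,5} pick 5 [4->5 ok]
  5: obs=y cand={2,4,5} pick 2 [5->2 ok]
  6: obs=x cand={0,1,3} pick 1 [2->1 ok]
  7: obs=x cand={0,1,3} pick 0 [1->0 ok]
  8: obs=y cand={2,4,5} pick 4 [0->4 ok]
  9: obs=y cand={2,4,5} pick 5 [4->5 ok]
  10: obs=y cand={2,4,5} pick 5 [5->5 ok]
  11: obs=x cand={0,1,3} pick 3 [5->3 ok]
  12: obs=x cand={0,1,3} pick 1 [3->1 ok]
  13: obs=y cand={2,4,5} pick 5 [1->5 ok]
  14: obs=y cand={2,4,5} pick 2 [5->2 ok]
  15: obs=x cand={0,1,3} pick 0 [2->0 ok]
  16: obs=y cand={2,4,5} pick 4 [0->4 ok]
  17: obs=y cand={2,4,5} pick 4 [4->4 ok]
  18: obs=y cand={2,4,5} pick 5 [4->5 ok]
  19: obs=y cand={2,4,5} pick 2 [5->2 ok]
  20: obs=x cand={0,1,3} pick 0 [2->0 ok]
  21: obs=y cand={2,4,5} pick 4 [0->4 ok]
  22: obs=x cand={0,1,3} pick 0 [4->0 ok]
  23: obs=y cand={2,4,5} pick 4 [0->4 ok]

0,1,0,4,5,2,1,0,4,5,5,3,1,5,2,0,4,4,5,2,0,4,0,4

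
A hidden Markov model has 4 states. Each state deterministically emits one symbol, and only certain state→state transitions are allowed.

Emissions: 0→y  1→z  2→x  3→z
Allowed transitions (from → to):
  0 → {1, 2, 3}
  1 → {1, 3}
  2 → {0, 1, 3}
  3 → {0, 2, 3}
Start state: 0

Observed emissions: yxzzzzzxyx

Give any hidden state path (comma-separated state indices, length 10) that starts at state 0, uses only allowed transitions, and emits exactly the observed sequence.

0,2,1,1,1,1,3,2,0,2

  t0 'y' -> {0}, take 0 (start)
  t1 'x' -> {2}, take 2 (0->2 ok)
  t2 'z' -> {1,3}, take 1 (2->1 ok)
  t3 'z' -> {1,3}, take 1 (1->1 ok)
  t4 'z' -> {1,3}, take 1 (1->1 ok)
  t5 'z' -> {1,3}, take 1 (1->1 ok)
  t6 'z' -> {1,3}, take 3 (1->3 ok)
  t7 'x' -> {2}, take 2 (3->2 ok)
  t8 'y' -> {0}, take 0 (2->0 ok)
  t9 'x' -> {2}, take 2 (0->2 ok)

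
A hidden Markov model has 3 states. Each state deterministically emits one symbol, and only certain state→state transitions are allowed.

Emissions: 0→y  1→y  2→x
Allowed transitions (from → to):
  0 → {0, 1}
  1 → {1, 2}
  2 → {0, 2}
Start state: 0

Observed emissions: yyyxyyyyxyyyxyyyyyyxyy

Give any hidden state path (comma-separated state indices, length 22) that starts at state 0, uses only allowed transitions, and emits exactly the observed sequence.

0,0,1,2,0,0,0,1,2,0,0,1,2,0,0,1,1,1,1,2,0,1

  [0] y  {0,1}  => 0  start
  [1] y  {0,1}  => 0  0->0 ok
  [2] y  {0,1}  => 1  0->1 ok
  [3] x  {2}  => 2  1->2 ok
  [4] y  {0,1}  => 0  2->0 ok
  [5] y  {0,1}  => 0  0->0 ok
  [6] y  {0,1}  => 0  0->0 ok
  [7] y  {0,1}  => 1  0->1 ok
  [8] x  {2}  => 2  1->2 ok
  [9] y  {0,1}  => 0  2->0 ok
  [10] y  {0,1}  => 0  0->0 ok
  [11] y  {0,1}  => 1  0->1 ok
  [12] x  {2}  => 2  1->2 ok
  [13] y  {0,1}  => 0  2->0 ok
  [14] y  {0,1}  => 0  0->0 ok
  [15] y  {0,1}  => 1  0->1 ok
  [16] y  {0,1}  => 1  1->1 ok
  [17] y  {0,1}  => 1  1->1 ok
  [18] y  {0,1}  => 1  1->1 ok
  [19] x  {2}  => 2  1->2 ok
  [20] y  {0,1}  => 0  2->0 ok
  [21] y  {0,1}  => 1  0->1 ok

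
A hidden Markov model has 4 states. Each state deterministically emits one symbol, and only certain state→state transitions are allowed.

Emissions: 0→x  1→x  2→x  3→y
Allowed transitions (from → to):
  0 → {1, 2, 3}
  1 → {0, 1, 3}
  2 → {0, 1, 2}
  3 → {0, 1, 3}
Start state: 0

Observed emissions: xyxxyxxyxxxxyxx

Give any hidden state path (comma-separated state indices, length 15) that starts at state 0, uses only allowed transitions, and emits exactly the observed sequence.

  [0] x  {0,1,2}  => 0  start
  [1] y  {3}  => 3  0->3 ok
  [2] x  {0,1,2}  => 0  3->0 ok
  [3] x  {0,1,2}  => 1  0->1 ok
  [4] y  {3}  => 3  1->3 ok
  [5] x  {0,1,2}  => 0  3->0 ok
  [6] x  {0,1,2}  => 1  0->1 ok
  [7] y  {3}  => 3  1->3 ok
  [8] x  {0,1,2}  => 0  3->0 ok
  [9] x  {0,1,2}  => 1  0->1 ok
  [10] x  {0,1,2}  => 1  1->1 ok
  [11] x  {0,1,2}  => 1  1->1 ok
  [12] y  {3}  => 3  1->3 ok
  [13] x  {0,1,2}  => 1  3->1 ok
  [14] x  {0,1,2}  => 1  1->1 ok

0,3,0,1,3,0,1,3,0,1,1,1,3,1,1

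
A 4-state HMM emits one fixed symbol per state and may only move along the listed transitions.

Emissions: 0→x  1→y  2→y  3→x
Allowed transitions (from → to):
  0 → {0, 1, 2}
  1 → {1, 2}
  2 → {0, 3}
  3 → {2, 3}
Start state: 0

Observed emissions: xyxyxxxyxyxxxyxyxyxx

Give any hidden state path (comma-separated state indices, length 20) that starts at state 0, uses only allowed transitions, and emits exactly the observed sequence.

0,2,0,2,3,3,3,2,0,2,3,3,3,2,3,2,3,2,0,0

  pos 0: x in {0,3}, choose 0; start
  pos 1: y in {1,2}, choose 2; 0->2 ok
  pos 2: x in {0,3}, choose 0; 2->0 ok
  pos 3: y in {1,2}, choose 2; 0->2 ok
  pos 4: x in {0,3}, choose 3; 2->3 ok
  pos 5: x in {0,3}, choose 3; 3->3 ok
  pos 6: x in {0,3}, choose 3; 3->3 ok
  pos 7: y in {1,2}, choose 2; 3->2 ok
  pos 8: x in {0,3}, choose 0; 2->0 ok
  pos 9: y in {1,2}, choose 2; 0->2 ok
  pos 10: x in {0,3}, choose 3; 2->3 ok
  pos 11: x in {0,3}, choose 3; 3->3 ok
  pos 12: x in {0,3}, choose 3; 3->3 ok
  pos 13: y in {1,2}, choose 2; 3->2 ok
  pos 14: x in {0,3}, choose 3; 2->3 ok
  pos 15: y in {1,2}, choose 2; 3->2 ok
  pos 16: x in {0,3}, choose 3; 2->3 ok
  pos 17: y in {1,2}, choose 2; 3->2 ok
  pos 18: x in {0,3}, choose 0; 2->0 ok
  pos 19: x in {0,3}, choose 0; 0->0 ok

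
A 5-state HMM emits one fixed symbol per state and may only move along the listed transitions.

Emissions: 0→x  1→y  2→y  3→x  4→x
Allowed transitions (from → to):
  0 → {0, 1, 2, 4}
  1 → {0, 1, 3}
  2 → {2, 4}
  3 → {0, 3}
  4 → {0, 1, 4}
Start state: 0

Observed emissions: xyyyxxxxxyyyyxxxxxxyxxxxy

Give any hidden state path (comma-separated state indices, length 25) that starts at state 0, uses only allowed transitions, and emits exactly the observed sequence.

0,2,2,2,4,0,0,4,0,2,2,2,2,4,4,0,4,4,0,1,0,0,0,4,1

  [0] x  {0,3,4}  => 0  start
  [1] y  {1,2}  => 2  0->2 ok
  [2] y  {1,2}  => 2  2->2 ok
  [3] y  {1,2}  => 2  2->2 ok
  [4] x  {0,3,4}  => 4  2->4 ok
  [5] x  {0,3,4}  => 0  4->0 ok
  [6] x  {0,3,4}  => 0  0->0 ok
  [7] x  {0,3,4}  => 4  0->4 ok
  [8] x  {0,3,4}  => 0  4->0 ok
  [9] y  {1,2}  => 2  0->2 ok
  [10] y  {1,2}  => 2  2->2 ok
  [11] y  {1,2}  => 2  2->2 ok
  [12] y  {1,2}  => 2  2->2 ok
  [13] x  {0,3,4}  => 4  2->4 ok
  [14] x  {0,3,4}  => 4  4->4 ok
  [15] x  {0,3,4}  => 0  4->0 ok
  [16] x  {0,3,4}  => 4  0->4 ok
  [17] x  {0,3,4}  => 4  4->4 ok
  [18] x  {0,3,4}  => 0  4->0 ok
  [19] y  {1,2}  => 1  0->1 ok
  [20] x  {0,3,4}  => 0  1->0 ok
  [21] x  {0,3,4}  => 0  0->0 ok
  [22] x  {0,3,4}  => 0  0->0 ok
  [23] x  {0,3,4}  => 4  0->4 ok
  [24] y  {1,2}  => 1  4->1 ok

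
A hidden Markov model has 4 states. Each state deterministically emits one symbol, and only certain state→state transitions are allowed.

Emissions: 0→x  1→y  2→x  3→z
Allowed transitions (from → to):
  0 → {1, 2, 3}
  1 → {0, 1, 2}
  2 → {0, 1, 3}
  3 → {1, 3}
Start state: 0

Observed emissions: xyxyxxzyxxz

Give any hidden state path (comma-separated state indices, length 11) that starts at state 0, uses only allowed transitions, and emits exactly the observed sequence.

  [0] x  {0,2}  => 0  start
  [1] y  {1}  => 1  0->1 ok
  [2] x  {0,2}  => 2  1->2 ok
  [3] y  {1}  => 1  2->1 ok
  [4] x  {0,2}  => 2  1->2 ok
  [5] x  {0,2}  => 0  2->0 ok
  [6] z  {3}  => 3  0->3 ok
  [7] y  {1}  => 1  3->1 ok
  [8] x  {0,2}  => 2  1->2 ok
  [9] x  {0,2}  => 0  2->0 ok
  [10] z  {3}  => 3  0->3 ok

0,1,2,1,2,0,3,1,2,0,3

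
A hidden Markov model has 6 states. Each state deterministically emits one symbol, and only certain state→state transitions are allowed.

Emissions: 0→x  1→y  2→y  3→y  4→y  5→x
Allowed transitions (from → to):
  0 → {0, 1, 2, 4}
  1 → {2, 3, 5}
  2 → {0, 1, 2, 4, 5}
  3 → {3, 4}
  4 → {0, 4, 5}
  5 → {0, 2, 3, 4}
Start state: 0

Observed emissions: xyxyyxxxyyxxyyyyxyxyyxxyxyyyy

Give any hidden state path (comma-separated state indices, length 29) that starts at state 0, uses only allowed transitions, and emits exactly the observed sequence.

  0: obs=x cand={0,5} pick 0 [start]
  1: obs=y cand={1,2,3,4} pick 2 [0->2 ok]
  2: obs=x cand={0,5} pick 0 [2->0 ok]
  3: obs=y cand={1,2,3,4} pick 4 [0->4 ok]
  4: obs=y cand={1,2,3,4} pick 4 [4->4 ok]
  5: obs=x cand={0,5} pick 5 [4->5 ok]
  6: obs=x cand={0,5} pick 0 [5->0 ok]
  7: obs=x cand={0,5} pick 0 [0->0 ok]
  8: obs=y cand={1,2,3,4} pick 4 [0->4 ok]
  9: obs=y cand={1,2,3,4} pick 4 [4->4 ok]
  10: obs=x cand={0,5} pick 5 [4->5 ok]
  11: obs=x cand={0,5} pick 0 [5->0 ok]
  12: obs=y cand={1,2,3,4} pick 4 [0->4 ok]
  13: obs=y cand={1,2,3,4} pick 4 [4->4 ok]
  14: obs=y cand={1,2,3,4} pick 4 [4->4 ok]
  15: obs=y cand={1,2,3,4} pick 4 [4->4 ok]
  16: obs=x cand={0,5} pick 0 [4->0 ok]
  17: obs=y cand={1,2,3,4} pick 2 [0->2 ok]
  18: obs=x cand={0,5} pick 5 [2->5 ok]
  19: obs=y cand={1,2,3,4} pick 3 [5->3 ok]
  20: obs=y cand={1,2,3,4} pick 4 [3->4 ok]
  21: obs=x cand={0,5} pick 0 [4->0 ok]
  22: obs=x cand={0,5} pick 0 [0->0 ok]
  23: obs=y cand={1,2,3,4} pick 4 [0->4 ok]
  24: obs=x cand={0,5} pick 5 [4->5 ok]
  25: obs=y cand={1,2,3,4} pick 3 [5->3 ok]
  26: obs=y cand={1,2,3,4} pick 3 [3->3 ok]
  27: obs=y cand={1,2,3,4} pick 3 [3->3 ok]
  28: obs=y cand={1,2,3,4} pick 4 [3->4 ok]

0,2,0,4,4,5,0,0,4,4,5,0,4,4,4,4,0,2,5,3,4,0,0,4,5,3,3,3,4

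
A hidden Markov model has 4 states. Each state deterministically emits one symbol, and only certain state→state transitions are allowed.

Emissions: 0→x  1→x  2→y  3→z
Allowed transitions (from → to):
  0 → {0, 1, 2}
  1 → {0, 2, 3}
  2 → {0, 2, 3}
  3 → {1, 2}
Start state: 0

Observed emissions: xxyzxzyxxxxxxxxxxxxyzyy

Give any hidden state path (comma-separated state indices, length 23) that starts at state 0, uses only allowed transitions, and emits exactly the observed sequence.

  [0] x  {0,1}  => 0  start
  [1] x  {0,1}  => 0  0->0 ok
  [2] y  {2}  => 2  0->2 ok
  [3] z  {3}  => 3  2->3 ok
  [4] x  {0,1}  => 1  3->1 ok
  [5] z  {3}  => 3  1->3 ok
  [6] y  {2}  => 2  3->2 ok
  [7] x  {0,1}  => 0  2->0 ok
  [8] x  {0,1}  => 0  0->0 ok
  [9] x  {0,1}  => 1  0->1 ok
  [10] x  {0,1}  => 0  1->0 ok
  [11] x  {0,1}  => 1  0->1 ok
  [12] x  {0,1}  => 0  1->0 ok
  [13] x  {0,1}  => 1  0->1 ok
  [14] x  {0,1}  => 0  1->0 ok
  [15] x  {0,1}  => 0  0->0 ok
  [16] x  {0,1}  => 0  0->0 ok
  [17] x  {0,1}  => 1  0->1 ok
  [18] x  {0,1}  => 0  1->0 ok
  [19] y  {2}  => 2  0->2 ok
  [20] z  {3}  => 3  2->3 ok
  [21] y  {2}  => 2  3->2 ok
  [22] y  {2}  => 2  2->2 ok

0,0,2,3,1,3,2,0,0,1,0,1,0,1,0,0,0,1,0,2,3,2,2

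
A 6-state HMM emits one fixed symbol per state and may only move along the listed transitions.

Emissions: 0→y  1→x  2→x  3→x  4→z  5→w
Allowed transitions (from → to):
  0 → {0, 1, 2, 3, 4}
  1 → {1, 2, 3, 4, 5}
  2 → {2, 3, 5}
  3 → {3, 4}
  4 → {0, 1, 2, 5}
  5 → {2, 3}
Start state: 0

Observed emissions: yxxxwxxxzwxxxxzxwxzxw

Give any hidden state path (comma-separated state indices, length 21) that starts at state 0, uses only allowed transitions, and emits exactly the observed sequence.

0,1,1,2,5,3,3,3,4,5,3,3,3,3,4,2,5,3,4,1,5

  t0 'y' -> {0}, take 0 (start)
  t1 'x' -> {1,2,3}, take 1 (0->1 ok)
  t2 'x' -> {1,2,3}, take 1 (1->1 ok)
  t3 'x' -> {1,2,3}, take 2 (1->2 ok)
  t4 'w' -> {5}, take 5 (2->5 ok)
  t5 'x' -> {1,2,3}, take 3 (5->3 ok)
  t6 'x' -> {1,2,3}, take 3 (3->3 ok)
  t7 'x' -> {1,2,3}, take 3 (3->3 ok)
  t8 'z' -> {4}, take 4 (3->4 ok)
  t9 'w' -> {5}, take 5 (4->5 ok)
  t10 'x' -> {1,2,3}, take 3 (5->3 ok)
  t11 'x' -> {1,2,3}, take 3 (3->3 ok)
  t12 'x' -> {1,2,3}, take 3 (3->3 ok)
  t13 'x' -> {1,2,3}, take 3 (3->3 ok)
  t14 'z' -> {4}, take 4 (3->4 ok)
  t15 'x' -> {1,2,3}, take 2 (4->2 ok)
  t16 'w' -> {5}, take 5 (2->5 ok)
  t17 'x' -> {1,2,3}, take 3 (5->3 ok)
  t18 'z' -> {4}, take 4 (3->4 ok)
  t19 'x' -> {1,2,3}, take 1 (4->1 ok)
  t20 'w' -> {5}, take 5 (1->5 ok)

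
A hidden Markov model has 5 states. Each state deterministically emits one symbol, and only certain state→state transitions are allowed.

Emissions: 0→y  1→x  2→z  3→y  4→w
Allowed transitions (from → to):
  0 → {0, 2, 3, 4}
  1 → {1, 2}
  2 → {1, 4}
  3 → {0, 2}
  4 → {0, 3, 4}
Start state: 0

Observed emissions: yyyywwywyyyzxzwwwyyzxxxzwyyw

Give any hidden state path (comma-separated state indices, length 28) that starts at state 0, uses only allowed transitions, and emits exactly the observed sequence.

0,0,3,0,4,4,0,4,0,0,0,2,1,2,4,4,4,0,3,2,1,1,1,2,4,3,0,4

  t0 'y' -> {0,3}, take 0 (start)
  t1 'y' -> {0,3}, take 0 (0->0 ok)
  t2 'y' -> {0,3}, take 3 (0->3 ok)
  t3 'y' -> {0,3}, take 0 (3->0 ok)
  t4 'w' -> {4}, take 4 (0->4 ok)
  t5 'w' -> {4}, take 4 (4->4 ok)
  t6 'y' -> {0,3}, take 0 (4->0 ok)
  t7 'w' -> {4}, take 4 (0->4 ok)
  t8 'y' -> {0,3}, take 0 (4->0 ok)
  t9 'y' -> {0,3}, take 0 (0->0 ok)
  t10 'y' -> {0,3}, take 0 (0->0 ok)
  t11 'z' -> {2}, take 2 (0->2 ok)
  t12 'x' -> {1}, take 1 (2->1 ok)
  t13 'z' -> {2}, take 2 (1->2 ok)
  t14 'w' -> {4}, take 4 (2->4 ok)
  t15 'w' -> {4}, take 4 (4->4 ok)
  t16 'w' -> {4}, take 4 (4->4 ok)
  t17 'y' -> {0,3}, take 0 (4->0 ok)
  t18 'y' -> {0,3}, take 3 (0->3 ok)
  t19 'z' -> {2}, take 2 (3->2 ok)
  t20 'x' -> {1}, take 1 (2->1 ok)
  t21 'x' -> {1}, take 1 (1->1 ok)
  t22 'x' -> {1}, take 1 (1->1 ok)
  t23 'z' -> {2}, take 2 (1->2 ok)
  t24 'w' -> {4}, take 4 (2->4 ok)
  t25 'y' -> {0,3}, take 3 (4->3 ok)
  t26 'y' -> {0,3}, take 0 (3->0 ok)
  t27 'w' -> {4}, take 4 (0->4 ok)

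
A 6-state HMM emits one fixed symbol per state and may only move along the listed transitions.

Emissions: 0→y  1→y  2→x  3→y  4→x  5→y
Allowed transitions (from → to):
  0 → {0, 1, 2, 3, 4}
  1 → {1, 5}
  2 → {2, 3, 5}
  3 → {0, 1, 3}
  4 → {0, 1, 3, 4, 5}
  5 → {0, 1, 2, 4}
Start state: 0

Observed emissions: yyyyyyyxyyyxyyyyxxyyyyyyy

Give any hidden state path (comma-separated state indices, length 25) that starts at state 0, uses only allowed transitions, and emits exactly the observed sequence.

  [0] y  {0,1,3,5}  => 0  start
  [1] y  {0,1,3,5}  => 0  0->0 ok
  [2] y  {0,1,3,5}  => 0  0->0 ok
  [3] y  {0,1,3,5}  => 0  0->0 ok
  [4] y  {0,1,3,5}  => 1  0->1 ok
  [5] y  {0,1,3,5}  => 1  1->1 ok
  [6] y  {0,1,3,5}  => 5  1->5 ok
  [7] x  {2,4}  => 2  5->2 ok
  [8] y  {0,1,3,5}  => 3  2->3 ok
  [9] y  {0,1,3,5}  => 1  3->1 ok
  [10] y  {0,1,3,5}  => 5  1->5 ok
  [11] x  {2,4}  => 4  5->4 ok
  [12] y  {0,1,3,5}  => 3  4->3 ok
  [13] y  {0,1,3,5}  => 0  3->0 ok
  [14] y  {0,1,3,5}  => 1  0->1 ok
  [15] y  {0,1,3,5}  => 5  1->5 ok
  [16] x  {2,4}  => 2  5->2 ok
  [17] x  {2,4}  => 2  2->2 ok
  [18] y  {0,1,3,5}  => 5  2->5 ok
  [19] y  {0,1,3,5}  => 0  5->0 ok
  [20] y  {0,1,3,5}  => 1  0->1 ok
  [21] y  {0,1,3,5}  => 1  1->1 ok
  [22] y  {0,1,3,5}  => 1  1->1 ok
  [23] y  {0,1,3,5}  => 5  1->5 ok
  [24] y  {0,1,3,5}  => 0  5->0 ok

0,0,0,0,1,1,5,2,3,1,5,4,3,0,1,5,2,2,5,0,1,1,1,5,0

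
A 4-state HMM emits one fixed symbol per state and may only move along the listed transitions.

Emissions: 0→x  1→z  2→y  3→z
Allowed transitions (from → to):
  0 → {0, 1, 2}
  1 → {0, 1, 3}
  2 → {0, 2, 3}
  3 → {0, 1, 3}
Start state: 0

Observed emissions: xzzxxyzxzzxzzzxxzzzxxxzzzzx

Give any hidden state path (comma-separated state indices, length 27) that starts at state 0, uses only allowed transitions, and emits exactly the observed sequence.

0,1,3,0,0,2,3,0,1,3,0,1,3,3,0,0,1,3,3,0,0,0,1,3,3,1,0

  t0 'x' -> {0}, take 0 (start)
  t1 'z' -> {1,3}, take 1 (0->1 ok)
  t2 'z' -> {1,3}, take 3 (1->3 ok)
  t3 'x' -> {0}, take 0 (3->0 ok)
  t4 'x' -> {0}, take 0 (0->0 ok)
  t5 'y' -> {2}, take 2 (0->2 ok)
  t6 'z' -> {1,3}, take 3 (2->3 ok)
  t7 'x' -> {0}, take 0 (3->0 ok)
  t8 'z' -> {1,3}, take 1 (0->1 ok)
  t9 'z' -> {1,3}, take 3 (1->3 ok)
  t10 'x' -> {0}, take 0 (3->0 ok)
  t11 'z' -> {1,3}, take 1 (0->1 ok)
  t12 'z' -> {1,3}, take 3 (1->3 ok)
  t13 'z' -> {1,3}, take 3 (3->3 ok)
  t14 'x' -> {0}, take 0 (3->0 ok)
  t15 'x' -> {0}, take 0 (0->0 ok)
  t16 'z' -> {1,3}, take 1 (0->1 ok)
  t17 'z' -> {1,3}, take 3 (1->3 ok)
  t18 'z' -> {1,3}, take 3 (3->3 ok)
  t19 'x' -> {0}, take 0 (3->0 ok)
  t20 'x' -> {0}, take 0 (0->0 ok)
  t21 'x' -> {0}, take 0 (0->0 ok)
  t22 'z' -> {1,3}, take 1 (0->1 ok)
  t23 'z' -> {1,3}, take 3 (1->3 ok)
  t24 'z' -> {1,3}, take 3 (3->3 ok)
  t25 'z' -> {1,3}, take 1 (3->1 ok)
  t26 'x' -> {0}, take 0 (1->0 ok)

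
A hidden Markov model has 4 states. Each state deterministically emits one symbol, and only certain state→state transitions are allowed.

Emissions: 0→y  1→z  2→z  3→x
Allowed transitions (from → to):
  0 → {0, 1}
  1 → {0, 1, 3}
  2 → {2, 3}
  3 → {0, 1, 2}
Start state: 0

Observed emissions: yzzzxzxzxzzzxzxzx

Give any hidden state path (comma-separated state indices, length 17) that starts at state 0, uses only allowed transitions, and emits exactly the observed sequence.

  0: obs=y cand={0} pick 0 [start]
  1: obs=z cand={1,2} pick 1 [0->1 ok]
  2: obs=z cand={1,2} pick 1 [1->1 ok]
  3: obs=z cand={1,2} pick 1 [1->1 ok]
  4: obs=x cand={3} pick 3 [1->3 ok]
  5: obs=z cand={1,2} pick 2 [3->2 ok]
  6: obs=x cand={3} pick 3 [2->3 ok]
  7: obs=z cand={1,2} pick 1 [3->1 ok]
  8: obs=x cand={3} pick 3 [1->3 ok]
  9: obs=z cand={1,2} pick 2 [3->2 ok]
  10: obs=z cand={1,2} pick 2 [2->2 ok]
  11: obs=z cand={1,2} pick 2 [2->2 ok]
  12: obs=x cand={3} pick 3 [2->3 ok]
  13: obs=z cand={1,2} pick 1 [3->1 ok]
  14: obs=x cand={3} pick 3 [1->3 ok]
  15: obs=z cand={1,2} pick 1 [3->1 ok]
  16: obs=x cand={3} pick 3 [1->3 ok]

0,1,1,1,3,2,3,1,3,2,2,2,3,1,3,1,3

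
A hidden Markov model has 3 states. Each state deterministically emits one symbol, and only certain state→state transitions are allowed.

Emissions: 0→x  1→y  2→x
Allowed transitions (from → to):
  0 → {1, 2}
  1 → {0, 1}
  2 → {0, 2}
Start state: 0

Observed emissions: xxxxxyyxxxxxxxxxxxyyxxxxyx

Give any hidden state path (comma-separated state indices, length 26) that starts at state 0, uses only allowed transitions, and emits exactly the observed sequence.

  pos 0: x in {0,2}, choose 0; start
  pos 1: x in {0,2}, choose 2; 0->2 ok
  pos 2: x in {0,2}, choose 0; 2->0 ok
  pos 3: x in {0,2}, choose 2; 0->2 ok
  pos 4: x in {0,2}, choose 0; 2->0 ok
  pos 5: y in {1}, choose 1; 0->1 ok
  pos 6: y in {1}, choose 1; 1->1 ok
  pos 7: x in {0,2}, choose 0; 1->0 ok
  pos 8: x in {0,2}, choose 2; 0->2 ok
  pos 9: x in {0,2}, choose 0; 2->0 ok
  pos 10: x in {0,2}, choose 2; 0->2 ok
  pos 11: x in {0,2}, choose 2; 2->2 ok
  pos 12: x in {0,2}, choose 0; 2->0 ok
  pos 13: x in {0,2}, choose 2; 0->2 ok
  pos 14: x in {0,2}, choose 2; 2->2 ok
  pos 15: x in {0,2}, choose 0; 2->0 ok
  pos 16: x in {0,2}, choose 2; 0->2 ok
  pos 17: x in {0,2}, choose 0; 2->0 ok
  pos 18: y in {1}, choose 1; 0->1 ok
  pos 19: y in {1}, choose 1; 1->1 ok
  pos 20: x in {0,2}, choose 0; 1->0 ok
  pos 21: x in {0,2}, choose 2; 0->2 ok
  pos 22: x in {0,2}, choose 2; 2->2 ok
  pos 23: x in {0,2}, choose 0; 2->0 ok
  pos 24: y in {1}, choose 1; 0->1 ok
  pos 25: x in {0,2}, choose 0; 1->0 ok

0,2,0,2,0,1,1,0,2,0,2,2,0,2,2,0,2,0,1,1,0,2,2,0,1,0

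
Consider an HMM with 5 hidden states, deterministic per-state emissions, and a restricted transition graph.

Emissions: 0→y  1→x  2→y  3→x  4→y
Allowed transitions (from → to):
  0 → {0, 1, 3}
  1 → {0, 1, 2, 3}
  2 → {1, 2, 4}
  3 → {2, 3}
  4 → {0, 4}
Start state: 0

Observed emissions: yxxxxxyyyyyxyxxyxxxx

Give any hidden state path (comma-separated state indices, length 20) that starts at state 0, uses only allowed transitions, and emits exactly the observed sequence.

0,1,3,3,3,3,2,4,4,4,0,1,0,1,3,2,1,3,3,3

  0: obs=y cand={0,2,4} pick 0 [start]
  1: obs=x cand={1,3} pick 1 [0->1 ok]
  2: obs=x cand={1,3} pick 3 [1->3 ok]
  3: obs=x cand={1,3} pick 3 [3->3 ok]
  4: obs=x cand={1,3} pick 3 [3->3 ok]
  5: obs=x cand={1,3} pick 3 [3->3 ok]
  6: obs=y cand={0,2,4} pick 2 [3->2 ok]
  7: obs=y cand={0,2,4} pick 4 [2->4 ok]
  8: obs=y cand={0,2,4} pick 4 [4->4 ok]
  9: obs=y cand={0,2,4} pick 4 [4->4 ok]
  10: obs=y cand={0,2,4} pick 0 [4->0 ok]
  11: obs=x cand={1,3} pick 1 [0->1 ok]
  12: obs=y cand={0,2,4} pick 0 [1->0 ok]
  13: obs=x cand={1,3} pick 1 [0->1 ok]
  14: obs=x cand={1,3} pick 3 [1->3 ok]
  15: obs=y cand={0,2,4} pick 2 [3->2 ok]
  16: obs=x cand={1,3} pick 1 [2->1 ok]
  17: obs=x cand={1,3} pick 3 [1->3 ok]
  18: obs=x cand={1,3} pick 3 [3->3 ok]
  19: obs=x cand={1,3} pick 3 [3->3 ok]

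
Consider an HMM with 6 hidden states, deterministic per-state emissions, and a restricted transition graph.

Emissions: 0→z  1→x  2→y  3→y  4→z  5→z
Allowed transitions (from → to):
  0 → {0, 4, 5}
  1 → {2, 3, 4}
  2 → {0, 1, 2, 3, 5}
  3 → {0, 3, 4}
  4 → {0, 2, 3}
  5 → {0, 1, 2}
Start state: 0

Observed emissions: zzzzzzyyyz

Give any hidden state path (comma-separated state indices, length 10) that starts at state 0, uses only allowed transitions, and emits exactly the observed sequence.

0,0,0,4,0,4,3,3,3,4

  t0 'z' -> {0,4,5}, take 0 (start)
  t1 'z' -> {0,4,5}, take 0 (0->0 ok)
  t2 'z' -> {0,4,5}, take 0 (0->0 ok)
  t3 'z' -> {0,4,5}, take 4 (0->4 ok)
  t4 'z' -> {0,4,5}, take 0 (4->0 ok)
  t5 'z' -> {0,4,5}, take 4 (0->4 ok)
  t6 'y' -> {2,3}, take 3 (4->3 ok)
  t7 'y' -> {2,3}, take 3 (3->3 ok)
  t8 'y' -> {2,3}, take 3 (3->3 ok)
  t9 'z' -> {0,4,5}, take 4 (3->4 ok)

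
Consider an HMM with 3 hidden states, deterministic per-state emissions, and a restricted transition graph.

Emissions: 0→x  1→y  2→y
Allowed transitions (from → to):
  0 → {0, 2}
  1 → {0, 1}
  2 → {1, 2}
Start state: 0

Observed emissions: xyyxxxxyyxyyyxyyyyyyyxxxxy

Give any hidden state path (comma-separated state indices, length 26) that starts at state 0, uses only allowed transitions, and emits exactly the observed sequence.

0,2,1,0,0,0,0,2,1,0,2,2,1,0,2,2,2,2,1,1,1,0,0,0,0,2

  pos 0: x in {0}, choose 0; start
  pos 1: y in {1,2}, choose 2; 0->2 ok
  pos 2: y in {1,2}, choose 1; 2->1 ok
  pos 3: x in {0}, choose 0; 1->0 ok
  pos 4: x in {0}, choose 0; 0->0 ok
  pos 5: x in {0}, choose 0; 0->0 ok
  pos 6: x in {0}, choose 0; 0->0 ok
  pos 7: y in {1,2}, choose 2; 0->2 ok
  pos 8: y in {1,2}, choose 1; 2->1 ok
  pos 9: x in {0}, choose 0; 1->0 ok
  pos 10: y in {1,2}, choose 2; 0->2 ok
  pos 11: y in {1,2}, choose 2; 2->2 ok
  pos 12: y in {1,2}, choose 1; 2->1 ok
  pos 13: x in {0}, choose 0; 1->0 ok
  pos 14: y in {1,2}, choose 2; 0->2 ok
  pos 15: y in {1,2}, choose 2; 2->2 ok
  pos 16: y in {1,2}, choose 2; 2->2 ok
  pos 17: y in {1,2}, choose 2; 2->2 ok
  pos 18: y in {1,2}, choose 1; 2->1 ok
  pos 19: y in {1,2}, choose 1; 1->1 ok
  pos 20: y in {1,2}, choose 1; 1->1 ok
  pos 21: x in {0}, choose 0; 1->0 ok
  pos 22: x in {0}, choose 0; 0->0 ok
  pos 23: x in {0}, choose 0; 0->0 ok
  pos 24: x in {0}, choose 0; 0->0 ok
  pos 25: y in {1,2}, choose 2; 0->2 ok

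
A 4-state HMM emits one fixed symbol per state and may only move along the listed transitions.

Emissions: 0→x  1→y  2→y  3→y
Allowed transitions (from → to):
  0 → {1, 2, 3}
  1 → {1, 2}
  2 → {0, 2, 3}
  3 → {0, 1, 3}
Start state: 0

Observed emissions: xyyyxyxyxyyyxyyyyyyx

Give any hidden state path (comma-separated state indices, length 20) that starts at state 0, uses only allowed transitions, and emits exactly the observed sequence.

0,1,2,3,0,2,0,2,0,2,2,2,0,1,1,2,2,2,3,0

  t0 'x' -> {0}, take 0 (start)
  t1 'y' -> {1,2,3}, take 1 (0->1 ok)
  t2 'y' -> {1,2,3}, take 2 (1->2 ok)
  t3 'y' -> {1,2,3}, take 3 (2->3 ok)
  t4 'x' -> {0}, take 0 (3->0 ok)
  t5 'y' -> {1,2,3}, take 2 (0->2 ok)
  t6 'x' -> {0}, take 0 (2->0 ok)
  t7 'y' -> {1,2,3}, take 2 (0->2 ok)
  t8 'x' -> {0}, take 0 (2->0 ok)
  t9 'y' -> {1,2,3}, take 2 (0->2 ok)
  t10 'y' -> {1,2,3}, take 2 (2->2 ok)
  t11 'y' -> {1,2,3}, take 2 (2->2 ok)
  t12 'x' -> {0}, take 0 (2->0 ok)
  t13 'y' -> {1,2,3}, take 1 (0->1 ok)
  t14 'y' -> {1,2,3}, take 1 (1->1 ok)
  t15 'y' -> {1,2,3}, take 2 (1->2 ok)
  t16 'y' -> {1,2,3}, take 2 (2->2 ok)
  t17 'y' -> {1,2,3}, take 2 (2->2 ok)
  t18 'y' -> {1,2,3}, take 3 (2->3 ok)
  t19 'x' -> {0}, take 0 (3->0 ok)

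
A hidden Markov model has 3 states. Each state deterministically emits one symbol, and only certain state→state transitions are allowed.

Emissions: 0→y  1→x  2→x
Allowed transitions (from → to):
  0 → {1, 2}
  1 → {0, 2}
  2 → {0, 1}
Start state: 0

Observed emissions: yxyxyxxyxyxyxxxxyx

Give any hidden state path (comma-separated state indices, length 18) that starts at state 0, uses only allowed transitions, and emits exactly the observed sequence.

  0: obs=y cand={0} pick 0 [start]
  1: obs=x cand={1,2} pick 2 [0->2 ok]
  2: obs=y cand={0} pick 0 [2->0 ok]
  3: obs=x cand={1,2} pick 2 [0->2 ok]
  4: obs=y cand={0} pick 0 [2->0 ok]
  5: obs=x cand={1,2} pick 1 [0->1 ok]
  6: obs=x cand={1,2} pick 2 [1->2 ok]
  7: obs=y cand={0} pick 0 [2->0 ok]
  8: obs=x cand={1,2} pick 1 [0->1 ok]
  9: obs=y cand={0} pick 0 [1->0 ok]
  10: obs=x cand={1,2} pick 1 [0->1 ok]
  11: obs=y cand={0} pick 0 [1->0 ok]
  12: obs=x cand={1,2} pick 1 [0->1 ok]
  13: obs=x cand={1,2} pick 2 [1->2 ok]
  14: obs=x cand={1,2} pick 1 [2->1 ok]
  15: obs=x cand={1,2} pick 2 [1->2 ok]
  16: obs=y cand={0} pick 0 [2->0 ok]
  17: obs=x cand={1,2} pick 1 [0->1 ok]

0,2,0,2,0,1,2,0,1,0,1,0,1,2,1,2,0,1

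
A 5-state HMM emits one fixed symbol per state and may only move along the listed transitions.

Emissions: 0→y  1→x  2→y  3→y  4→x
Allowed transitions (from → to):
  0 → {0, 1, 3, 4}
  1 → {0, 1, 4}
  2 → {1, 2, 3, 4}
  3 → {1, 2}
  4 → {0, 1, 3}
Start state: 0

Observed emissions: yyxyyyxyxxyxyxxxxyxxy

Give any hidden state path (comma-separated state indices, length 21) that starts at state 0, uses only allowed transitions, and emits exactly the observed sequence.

  0: obs=y cand={0,2,3} pick 0 [start]
  1: obs=y cand={0,2,3} pick 0 [0->0 ok]
  2: obs=x cand={1,4} pick 4 [0->4 ok]
  3: obs=y cand={0,2,3} pick 0 [4->0 ok]
  4: obs=y cand={0,2,3} pick 0 [0->0 ok]
  5: obs=y cand={0,2,3} pick 3 [0->3 ok]
  6: obs=x cand={1,4} pick 1 [3->1 ok]
  7: obs=y cand={0,2,3} pick 0 [1->0 ok]
  8: obs=x cand={1,4} pick 1 [0->1 ok]
  9: obs=x cand={1,4} pick 4 [1->4 ok]
  10: obs=y cand={0,2,3} pick 0 [4->0 ok]
  11: obs=x cand={1,4} pick 1 [0->1 ok]
  12: obs=y cand={0,2,3} pick 0 [1->0 ok]
  13: obs=x cand={1,4} pick 4 [0->4 ok]
  14: obs=x cand={1,4} pick 1 [4->1 ok]
  15: obs=x cand={1,4} pick 4 [1->4 ok]
  16: obs=x cand={1,4} pick 1 [4->1 ok]
  17: obs=y cand={0,2,3} pick 0 [1->0 ok]
  18: obs=x cand={1,4} pick 1 [0->1 ok]
  19: obs=x cand={1,4} pick 1 [1->1 ok]
  20: obs=y cand={0,2,3} pick 0 [1->0 ok]

0,0,4,0,0,3,1,0,1,4,0,1,0,4,1,4,1,0,1,1,0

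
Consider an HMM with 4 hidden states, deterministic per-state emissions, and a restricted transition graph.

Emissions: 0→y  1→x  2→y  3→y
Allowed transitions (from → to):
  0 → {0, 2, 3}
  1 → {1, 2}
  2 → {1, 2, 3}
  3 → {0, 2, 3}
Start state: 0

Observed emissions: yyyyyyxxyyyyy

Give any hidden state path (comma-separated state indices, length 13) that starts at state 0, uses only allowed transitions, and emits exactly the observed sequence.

  pos 0: y in {0,2,3}, choose 0; start
  pos 1: y in {0,2,3}, choose 0; 0->0 ok
  pos 2: y in {0,2,3}, choose 0; 0->0 ok
  pos 3: y in {0,2,3}, choose 3; 0->3 ok
  pos 4: y in {0,2,3}, choose 2; 3->2 ok
  pos 5: y in {0,2,3}, choose 2; 2->2 ok
  pos 6: x in {1}, choose 1; 2->1 ok
  pos 7: x in {1}, choose 1; 1->1 ok
  pos 8: y in {0,2,3}, choose 2; 1->2 ok
  pos 9: y in {0,2,3}, choose 2; 2->2 ok
  pos 10: y in {0,2,3}, choose 3; 2->3 ok
  pos 11: y in {0,2,3}, choose 0; 3->0 ok
  pos 12: y in {0,2,3}, choose 0; 0->0 ok

0,0,0,3,2,2,1,1,2,2,3,0,0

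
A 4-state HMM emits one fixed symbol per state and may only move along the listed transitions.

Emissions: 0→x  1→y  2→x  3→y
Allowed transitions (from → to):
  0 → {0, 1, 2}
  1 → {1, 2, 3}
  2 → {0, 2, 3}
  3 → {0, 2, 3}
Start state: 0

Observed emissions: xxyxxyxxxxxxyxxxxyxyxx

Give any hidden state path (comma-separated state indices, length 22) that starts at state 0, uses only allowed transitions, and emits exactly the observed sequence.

  [0] x  {0,2}  => 0  start
  [1] x  {0,2}  => 2  0->2 ok
  [2] y  {1,3}  => 3  2->3 ok
  [3] x  {0,2}  => 0  3->0 ok
  [4] x  {0,2}  => 0  0->0 ok
  [5] y  {1,3}  => 1  0->1 ok
  [6] x  {0,2}  => 2  1->2 ok
  [7] x  {0,2}  => 2  2->2 ok
  [8] x  {0,2}  => 0  2->0 ok
  [9] x  {0,2}  => 2  0->2 ok
  [10] x  {0,2}  => 2  2->2 ok
  [11] x  {0,2}  => 0  2->0 ok
  [12] y  {1,3}  => 1  0->1 ok
  [13] x  {0,2}  => 2  1->2 ok
  [14] x  {0,2}  => 2  2->2 ok
  [15] x  {0,2}  => 2  2->2 ok
  [16] x  {0,2}  => 2  2->2 ok
  [17] y  {1,3}  => 3  2->3 ok
  [18] x  {0,2}  => 0  3->0 ok
  [19] y  {1,3}  => 1  0->1 ok
  [20] x  {0,2}  => 2  1->2 ok
  [21] x  {0,2}  => 0  2->0 ok

0,2,3,0,0,1,2,2,0,2,2,0,1,2,2,2,2,3,0,1,2,0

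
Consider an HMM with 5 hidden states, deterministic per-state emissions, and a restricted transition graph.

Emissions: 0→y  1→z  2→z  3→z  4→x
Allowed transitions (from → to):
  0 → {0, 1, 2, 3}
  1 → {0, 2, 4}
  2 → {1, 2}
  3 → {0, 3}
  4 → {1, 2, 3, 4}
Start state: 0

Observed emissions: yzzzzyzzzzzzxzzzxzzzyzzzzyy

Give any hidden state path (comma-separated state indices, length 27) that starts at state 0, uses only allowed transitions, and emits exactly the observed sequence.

  [0] y  {0}  => 0  start
  [1] z  {1,2,3}  => 3  0->3 ok
  [2] z  {1,2,3}  => 3  3->3 ok
  [3] z  {1,2,3}  => 3  3->3 ok
  [4] z  {1,2,3}  => 3  3->3 ok
  [5] y  {0}  => 0  3->0 ok
  [6] z  {1,2,3}  => 1  0->1 ok
  [7] z  {1,2,3}  => 2  1->2 ok
  [8] z  {1,2,3}  => 2  2->2 ok
  [9] z  {1,2,3}  => 1  2->1 ok
  [10] z  {1,2,3}  => 2  1->2 ok
  [11] z  {1,2,3}  => 1  2->1 ok
  [12] x  {4}  => 4  1->4 ok
  [13] z  {1,2,3}  => 2  4->2 ok
  [14] z  {1,2,3}  => 2  2->2 ok
  [15] z  {1,2,3}  => 1  2->1 ok
  [16] x  {4}  => 4  1->4 ok
  [17] z  {1,2,3}  => 1  4->1 ok
  [18] z  {1,2,3}  => 2  1->2 ok
  [19] z  {1,2,3}  => 1  2->1 ok
  [20] y  {0}  => 0  1->0 ok
  [21] z  {1,2,3}  => 3  0->3 ok
  [22] z  {1,2,3}  => 3  3->3 ok
  [23] z  {1,2,3}  => 3  3->3 ok
  [24] z  {1,2,3}  => 3  3->3 ok
  [25] y  {0}  => 0  3->0 ok
  [26] y  {0}  => 0  0->0 ok

0,3,3,3,3,0,1,2,2,1,2,1,4,2,2,1,4,1,2,1,0,3,3,3,3,0,0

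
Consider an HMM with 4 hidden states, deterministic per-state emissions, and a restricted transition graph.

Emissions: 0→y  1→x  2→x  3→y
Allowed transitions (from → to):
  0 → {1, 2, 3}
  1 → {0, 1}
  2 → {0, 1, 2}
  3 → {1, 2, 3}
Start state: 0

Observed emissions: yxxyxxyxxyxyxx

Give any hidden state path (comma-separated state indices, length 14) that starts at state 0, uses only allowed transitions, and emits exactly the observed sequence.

0,1,1,0,2,1,0,2,2,0,1,0,2,1

  pos 0: y in {0,3}, choose 0; start
  pos 1: x in {1,2}, choose 1; 0->1 ok
  pos 2: x in {1,2}, choose 1; 1->1 ok
  pos 3: y in {0,3}, choose 0; 1->0 ok
  pos 4: x in {1,2}, choose 2; 0->2 ok
  pos 5: x in {1,2}, choose 1; 2->1 ok
  pos 6: y in {0,3}, choose 0; 1->0 ok
  pos 7: x in {1,2}, choose 2; 0->2 ok
  pos 8: x in {1,2}, choose 2; 2->2 ok
  pos 9: y in {0,3}, choose 0; 2->0 ok
  pos 10: x in {1,2}, choose 1; 0->1 ok
  pos 11: y in {0,3}, choose 0; 1->0 ok
  pos 12: x in {1,2}, choose 2; 0->2 ok
  pos 13: x in {1,2}, choose 1; 2->1 ok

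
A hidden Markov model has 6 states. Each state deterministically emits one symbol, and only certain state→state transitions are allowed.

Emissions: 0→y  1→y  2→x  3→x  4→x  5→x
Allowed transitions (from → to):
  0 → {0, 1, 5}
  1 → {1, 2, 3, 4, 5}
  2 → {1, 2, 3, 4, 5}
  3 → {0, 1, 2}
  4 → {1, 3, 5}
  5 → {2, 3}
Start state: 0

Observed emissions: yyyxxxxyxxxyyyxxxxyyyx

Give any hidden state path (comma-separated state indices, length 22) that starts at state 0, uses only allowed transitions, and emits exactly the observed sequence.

  pos 0: y in {0,1}, choose 0; start
  pos 1: y in {0,1}, choose 0; 0->0 ok
  pos 2: y in {0,1}, choose 1; 0->1 ok
  pos 3: x in {2,3,4,5}, choose 4; 1->4 ok
  pos 4: x in {2,3,4,5}, choose 3; 4->3 ok
  pos 5: x in {2,3,4,5}, choose 2; 3->2 ok
  pos 6: x in {2,3,4,5}, choose 3; 2->3 ok
  pos 7: y in {0,1}, choose 1; 3->1 ok
  pos 8: x in {2,3,4,5}, choose 3; 1->3 ok
  pos 9: x in {2,3,4,5}, choose 2; 3->2 ok
  pos 10: x in {2,3,4,5}, choose 3; 2->3 ok
  pos 11: y in {0,1}, choose 0; 3->0 ok
  pos 12: y in {0,1}, choose 0; 0->0 ok
  pos 13: y in {0,1}, choose 0; 0->0 ok
  pos 14: x in {2,3,4,5}, choose 5; 0->5 ok
  pos 15: x in {2,3,4,5}, choose 2; 5->2 ok
  pos 16: x in {2,3,4,5}, choose 4; 2->4 ok
  pos 17: x in {2,3,4,5}, choose 3; 4->3 ok
  pos 18: y in {0,1}, choose 0; 3->0 ok
  pos 19: y in {0,1}, choose 0; 0->0 ok
  pos 20: y in {0,1}, choose 0; 0->0 ok
  pos 21: x in {2,3,4,5}, choose 5; 0->5 ok

0,0,1,4,3,2,3,1,3,2,3,0,0,0,5,2,4,3,0,0,0,5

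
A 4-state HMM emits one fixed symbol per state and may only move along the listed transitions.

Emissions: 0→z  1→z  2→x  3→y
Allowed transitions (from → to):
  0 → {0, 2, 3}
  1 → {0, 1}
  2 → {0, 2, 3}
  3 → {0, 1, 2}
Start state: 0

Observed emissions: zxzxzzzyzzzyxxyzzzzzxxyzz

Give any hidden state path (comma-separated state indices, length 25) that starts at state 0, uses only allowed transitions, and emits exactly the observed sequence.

0,2,0,2,0,0,0,3,1,0,0,3,2,2,3,1,1,1,0,0,2,2,3,1,1

  t0 'z' -> {0,1}, take 0 (start)
  t1 'x' -> {2}, take 2 (0->2 ok)
  t2 'z' -> {0,1}, take 0 (2->0 ok)
  t3 'x' -> {2}, take 2 (0->2 ok)
  t4 'z' -> {0,1}, take 0 (2->0 ok)
  t5 'z' -> {0,1}, take 0 (0->0 ok)
  t6 'z' -> {0,1}, take 0 (0->0 ok)
  t7 'y' -> {3}, take 3 (0->3 ok)
  t8 'z' -> {0,1}, take 1 (3->1 ok)
  t9 'z' -> {0,1}, take 0 (1->0 ok)
  t10 'z' -> {0,1}, take 0 (0->0 ok)
  t11 'y' -> {3}, take 3 (0->3 ok)
  t12 'x' -> {2}, take 2 (3->2 ok)
  t13 'x' -> {2}, take 2 (2->2 ok)
  t14 'y' -> {3}, take 3 (2->3 ok)
  t15 'z' -> {0,1}, take 1 (3->1 ok)
  t16 'z' -> {0,1}, take 1 (1->1 ok)
  t17 'z' -> {0,1}, take 1 (1->1 ok)
  t18 'z' -> {0,1}, take 0 (1->0 ok)
  t19 'z' -> {0,1}, take 0 (0->0 ok)
  t20 'x' -> {2}, take 2 (0->2 ok)
  t21 'x' -> {2}, take 2 (2->2 ok)
  t22 'y' -> {3}, take 3 (2->3 ok)
  t23 'z' -> {0,1}, take 1 (3->1 ok)
  t24 'z' -> {0,1}, take 1 (1->1 ok)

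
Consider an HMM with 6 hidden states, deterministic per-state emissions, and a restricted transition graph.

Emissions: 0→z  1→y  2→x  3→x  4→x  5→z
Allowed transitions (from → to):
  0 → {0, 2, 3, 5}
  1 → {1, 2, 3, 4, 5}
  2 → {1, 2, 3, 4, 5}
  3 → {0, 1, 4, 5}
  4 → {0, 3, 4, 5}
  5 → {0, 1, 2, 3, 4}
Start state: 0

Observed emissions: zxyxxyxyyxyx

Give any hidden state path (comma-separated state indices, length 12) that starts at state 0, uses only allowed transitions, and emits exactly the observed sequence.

  0: obs=z cand={0,5} pick 0 [start]
  1: obs=x cand={2,3,4} pick 2 [0->2 ok]
  2: obs=y cand={1} pick 1 [2->1 ok]
  3: obs=x cand={2,3,4} pick 4 [1->4 ok]
  4: obs=x cand={2,3,4} pick 3 [4->3 ok]
  5: obs=y cand={1} pick 1 [3->1 ok]
  6: obs=x cand={2,3,4} pick 3 [1->3 ok]
  7: obs=y cand={1} pick 1 [3->1 ok]
  8: obs=y cand={1} pick 1 [1->1 ok]
  9: obs=x cand={2,3,4} pick 3 [1->3 ok]
  10: obs=y cand={1} pick 1 [3->1 ok]
  11: obs=x cand={2,3,4} pick 3 [1->3 ok]

0,2,1,4,3,1,3,1,1,3,1,3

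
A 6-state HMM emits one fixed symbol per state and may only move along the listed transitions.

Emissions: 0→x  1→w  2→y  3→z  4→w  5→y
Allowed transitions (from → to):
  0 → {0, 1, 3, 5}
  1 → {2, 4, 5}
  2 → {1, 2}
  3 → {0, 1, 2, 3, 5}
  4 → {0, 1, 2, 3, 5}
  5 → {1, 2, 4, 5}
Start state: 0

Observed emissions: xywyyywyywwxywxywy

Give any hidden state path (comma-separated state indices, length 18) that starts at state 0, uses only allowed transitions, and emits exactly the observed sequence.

0,5,4,2,2,2,1,5,2,1,4,0,5,4,0,5,1,2

  [0] x  {0}  => 0  start
  [1] y  {2,5}  => 5  0->5 ok
  [2] w  {1,4}  => 4  5->4 ok
  [3] y  {2,5}  => 2  4->2 ok
  [4] y  {2,5}  => 2  2->2 ok
  [5] y  {2,5}  => 2  2->2 ok
  [6] w  {1,4}  => 1  2->1 ok
  [7] y  {2,5}  => 5  1->5 ok
  [8] y  {2,5}  => 2  5->2 ok
  [9] w  {1,4}  => 1  2->1 ok
  [10] w  {1,4}  => 4  1->4 ok
  [11] x  {0}  => 0  4->0 ok
  [12] y  {2,5}  => 5  0->5 ok
  [13] w  {1,4}  => 4  5->4 ok
  [14] x  {0}  => 0  4->0 ok
  [15] y  {2,5}  => 5  0->5 ok
  [16] w  {1,4}  => 1  5->1 ok
  [17] y  {2,5}  => 2  1->2 ok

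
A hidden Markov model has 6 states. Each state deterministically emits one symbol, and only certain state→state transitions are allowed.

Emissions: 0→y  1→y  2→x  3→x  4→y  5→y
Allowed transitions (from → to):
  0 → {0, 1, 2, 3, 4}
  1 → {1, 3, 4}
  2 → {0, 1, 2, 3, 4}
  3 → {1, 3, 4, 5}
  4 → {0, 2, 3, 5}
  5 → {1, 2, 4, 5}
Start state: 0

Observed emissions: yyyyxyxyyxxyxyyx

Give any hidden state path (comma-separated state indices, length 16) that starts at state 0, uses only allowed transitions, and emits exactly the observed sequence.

  t0 'y' -> {0,1,4,5}, take 0 (start)
  t1 'y' -> {0,1,4,5}, take 1 (0->1 ok)
  t2 'y' -> {0,1,4,5}, take 1 (1->1 ok)
  t3 'y' -> {0,1,4,5}, take 4 (1->4 ok)
  t4 'x' -> {2,3}, take 3 (4->3 ok)
  t5 'y' -> {0,1,4,5}, take 4 (3->4 ok)
  t6 'x' -> {2,3}, take 2 (4->2 ok)
  t7 'y' -> {0,1,4,5}, take 1 (2->1 ok)
  t8 'y' -> {0,1,4,5}, take 4 (1->4 ok)
  t9 'x' -> {2,3}, take 3 (4->3 ok)
  t10 'x' -> {2,3}, take 3 (3->3 ok)
  t11 'y' -> {0,1,4,5}, take 1 (3->1 ok)
  t12 'x' -> {2,3}, take 3 (1->3 ok)
  t13 'y' -> {0,1,4,5}, take 5 (3->5 ok)
  t14 'y' -> {0,1,4,5}, take 4 (5->4 ok)
  t15 'x' -> {2,3}, take 2 (4->2 ok)

0,1,1,4,3,4,2,1,4,3,3,1,3,5,4,2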